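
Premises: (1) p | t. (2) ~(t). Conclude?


Disjunctive syllogism: from (P ∨ Q) and ¬P, infer Q.
One disjunct, 't', is ruled out; the other must hold.

p


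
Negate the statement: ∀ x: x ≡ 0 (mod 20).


¬(∀ x: φ) = ∃ x: ¬φ, and ¬(∃ x: φ) = ∀ x: ¬φ.
Apply to the universal statement.

∃ x: ¬(x ≡ 0 (mod 20))


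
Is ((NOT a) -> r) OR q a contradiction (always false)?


Truth table over {a, q, r}:
a | q | r | φ
-------------
F | F | F | F
T | F | F | T
F | T | F | T
T | T | F | T
F | F | T | T
T | F | T | T
F | T | T | T
T | T | T | T
Satisfying assignment at row 2: a=T, q=F, r=F gives T.

No, it is not a contradiction.


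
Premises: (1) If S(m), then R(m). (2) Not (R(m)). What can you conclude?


Modus tollens: from (P → Q) and ¬Q, infer ¬P.
Q = 'R(m)' is denied; since P → Q, P must also fail.

Not (S(m)).


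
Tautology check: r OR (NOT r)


Build the truth table over {r}:
r | φ
-----
F | T
T | T
Every row evaluates to true.

Yes, it is a tautology.


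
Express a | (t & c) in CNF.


Step 1: Distribute ∨ over ∧: a ∨ (t ∧ c) = (a ∨ t) ∧ (a ∨ c).

(a | t) & (a | c)


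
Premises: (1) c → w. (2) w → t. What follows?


Hypothetical syllogism: from (P → Q) and (Q → R), infer (P → R).
Chain the two implications through the shared middle term 'w'.

c → t


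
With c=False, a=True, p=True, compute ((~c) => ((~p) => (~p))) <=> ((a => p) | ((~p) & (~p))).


Substitute c=False, a=True, p=True:
… (earlier sub-steps elided)
~p = False
~p = False
(~p) => (~p) = False => False = True
(~c) => ((~p) => (~p)) = True => True = True
a => p = True => True = True
~p = False
~p = False
(~p) & (~p) = False & False = False
(a => p) | ((~p) & (~p)) = True | False = True
((~c) => ((~p) => (~p))) <=> ((a => p) | ((~p) & (~p))) = True <=> True = True

True


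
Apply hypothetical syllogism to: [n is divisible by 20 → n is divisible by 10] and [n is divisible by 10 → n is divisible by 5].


Hypothetical syllogism: from (P → Q) and (Q → R), infer (P → R).
Chain the two implications through the shared middle term 'n is divisible by 10'.

n is divisible by 20 → n is divisible by 5


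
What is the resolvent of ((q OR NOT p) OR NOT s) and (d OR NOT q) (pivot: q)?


The clauses contain complementary literals q and NOTq.
Resolution eliminates this pair and disjoins the remaining literals (merging duplicates).

((NOT p OR NOT s) OR d)


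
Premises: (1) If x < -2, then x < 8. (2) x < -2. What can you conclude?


Modus ponens: from (P → Q) and P, infer Q.
P = 'x < -2' is asserted, and P → Q holds, so Q follows.

x < 8.


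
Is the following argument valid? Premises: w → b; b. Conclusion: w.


This is affirming the consequent (fallacy). There exist truth assignments where the premises are all true but the conclusion is false.

Invalid.


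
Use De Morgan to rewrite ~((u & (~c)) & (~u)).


De Morgan: the negation of a conjunction is the disjunction of the negations.
Distribute ~ across &, flipping it to |, and negate each literal.

((~u) | c) | u


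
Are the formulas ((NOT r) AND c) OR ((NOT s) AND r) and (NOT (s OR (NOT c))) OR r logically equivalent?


Compare truth tables:
c | r | s | φ | ψ
-----------------
F | F | F | F | F
T | F | F | T | T
F | T | F | T | T
T | T | F | T | T
F | F | T | F | F
T | F | T | T | F
F | T | T | F | T
T | T | T | F | T
They differ at row 6 (c=T, r=F, s=T): φ=T but ψ=F.

No, they are not logically equivalent.


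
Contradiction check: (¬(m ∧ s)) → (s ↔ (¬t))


Truth table over {m, s, t}:
m | s | t | φ
-------------
F | F | F | F
T | F | F | F
F | T | F | T
T | T | F | T
F | F | T | T
T | F | T | T
F | T | T | F
T | T | T | T
Satisfying assignment at row 3: m=F, s=T, t=F gives T.

No, it is not a contradiction.


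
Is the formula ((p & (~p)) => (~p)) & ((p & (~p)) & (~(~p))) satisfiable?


Check all 2 assignments over {p}:
p | φ
-----
False | False
True | False
No assignment makes the formula true.

Unsatisfiable.


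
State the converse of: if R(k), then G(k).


The converse of (P → Q) is (Q → P). It is not in general equivalent to the original.
Here P = 'R(k)' and Q = 'G(k)'.

If G(k), then R(k).


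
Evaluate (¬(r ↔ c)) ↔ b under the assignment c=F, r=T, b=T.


Substitute c=F, r=T, b=T:
r ↔ c = T ↔ F = F
¬(r ↔ c) = T
(¬(r ↔ c)) ↔ b = T ↔ T = T

T


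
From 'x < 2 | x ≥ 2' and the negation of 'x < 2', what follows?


Disjunctive syllogism: from (P ∨ Q) and ¬P, infer Q.
One disjunct, 'x < 2', is ruled out; the other must hold.

x ≥ 2


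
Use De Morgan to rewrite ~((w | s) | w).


De Morgan: the negation of a disjunction is the conjunction of the negations.
Distribute ~ across |, flipping it to &, and negate each literal.

((~w) & (~s)) & (~w)


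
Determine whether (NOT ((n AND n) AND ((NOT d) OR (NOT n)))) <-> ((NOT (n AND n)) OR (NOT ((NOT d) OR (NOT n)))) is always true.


Build the truth table over {d, n}:
d | n | φ
---------
F | F | T
T | F | T
F | T | T
T | T | T
Every row evaluates to true.

Yes, it is a tautology.


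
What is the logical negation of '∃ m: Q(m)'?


¬(∀ x: φ) = ∃ x: ¬φ, and ¬(∃ x: φ) = ∀ x: ¬φ.
Apply to the existential statement.

∀ m: ¬(Q(m))


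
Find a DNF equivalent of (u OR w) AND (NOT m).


Step 1: Distribute ∧ over ∨: (u ∨ w) ∧ (¬m) = (u ∧ (¬m)) ∨ (w ∧ (¬m)).

(u AND (NOT m)) OR (w AND (NOT m))


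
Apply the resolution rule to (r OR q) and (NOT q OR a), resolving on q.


The clauses contain complementary literals q and NOTq.
Resolution eliminates this pair and disjoins the remaining literals (merging duplicates).

(r OR a)


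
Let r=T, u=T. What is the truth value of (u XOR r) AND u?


Substitute r=T, u=T:
u XOR r = T XOR T = F
(u XOR r) AND u = F AND T = F

F


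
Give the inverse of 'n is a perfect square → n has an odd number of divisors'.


The inverse of (P → Q) is (¬P → ¬Q). It is equivalent to the converse, not to the original.
Here P = 'n is a perfect square' and Q = 'n has an odd number of divisors'.

If not (n is a perfect square), then not (n has an odd number of divisors).


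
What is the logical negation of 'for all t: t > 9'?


¬(for all x: φ) = there exists x: ¬φ, and ¬(there exists x: φ) = for all x: ¬φ.
Apply to the universal statement.

there exists t: NOT(t > 9)


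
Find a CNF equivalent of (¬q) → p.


Step 1: Rewrite (¬q) → p as ¬(¬q) ∨ p.
Step 2: Eliminate any double negations (¬¬X = X).

q ∨ p


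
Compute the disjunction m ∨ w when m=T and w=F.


Disjunction is false only when both operands are false.
Substitute: m=T, w=F.
T ∨ F evaluates to T.

T


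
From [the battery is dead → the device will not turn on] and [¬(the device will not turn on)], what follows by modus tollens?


Modus tollens: from (P → Q) and ¬Q, infer ¬P.
Q = 'the device will not turn on' is denied; since P → Q, P must also fail.

Not (the battery is dead).


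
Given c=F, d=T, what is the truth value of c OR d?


Disjunction is false only when both operands are false.
Substitute: c=F, d=T.
F OR T evaluates to T.

T


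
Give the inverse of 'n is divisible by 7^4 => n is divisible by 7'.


The inverse of (P → Q) is (¬P → ¬Q). It is equivalent to the converse, not to the original.
Here P = 'n is divisible by 7^4' and Q = 'n is divisible by 7'.

If not (n is divisible by 7^4), then not (n is divisible by 7).


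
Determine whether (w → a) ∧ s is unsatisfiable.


Truth table over {a, s, w}:
a | s | w | φ
-------------
F | F | F | F
T | F | F | F
F | T | F | T
T | T | F | T
F | F | T | F
T | F | T | F
F | T | T | F
T | T | T | T
Satisfying assignment at row 3: a=F, s=T, w=F gives T.

No, it is not a contradiction.


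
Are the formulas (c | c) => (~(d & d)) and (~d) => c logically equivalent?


Compare truth tables:
c | d | φ | ψ
-------------
False | False | True | False
True | False | True | True
False | True | True | True
True | True | False | True
They differ at row 1 (c=False, d=False): φ=True but ψ=False.

No, they are not logically equivalent.


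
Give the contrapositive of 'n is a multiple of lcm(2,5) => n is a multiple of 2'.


The contrapositive of (P → Q) is (¬Q → ¬P); it is logically equivalent to the original.
Here P = 'n is a multiple of lcm(2,5)' and Q = 'n is a multiple of 2'.

If not (n is a multiple of 2), then not (n is a multiple of lcm(2,5)).


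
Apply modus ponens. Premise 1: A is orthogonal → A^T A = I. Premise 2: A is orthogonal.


Modus ponens: from (P → Q) and P, infer Q.
P = 'A is orthogonal' is asserted, and P → Q holds, so Q follows.

A^T A = I.


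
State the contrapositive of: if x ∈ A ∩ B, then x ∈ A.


The contrapositive of (P → Q) is (¬Q → ¬P); it is logically equivalent to the original.
Here P = 'x ∈ A ∩ B' and Q = 'x ∈ A'.

If not (x ∈ A), then not (x ∈ A ∩ B).


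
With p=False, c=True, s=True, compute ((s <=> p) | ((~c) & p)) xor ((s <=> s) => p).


Substitute p=False, c=True, s=True:
s <=> p = True <=> False = False
~c = False
(~c) & p = False & False = False
(s <=> p) | ((~c) & p) = False | False = False
s <=> s = True <=> True = True
(s <=> s) => p = True => False = False
((s <=> p) | ((~c) & p)) xor ((s <=> s) => p) = False xor False = False

False


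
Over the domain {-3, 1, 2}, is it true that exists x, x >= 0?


Evaluate the predicate on each element: -3:False, 1:True, 2:True.
Witness x = 1 satisfies the predicate.

True


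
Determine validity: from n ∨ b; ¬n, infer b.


This matches the form of disjunctive syllogism: the conclusion follows in every model of the premises.

Valid.


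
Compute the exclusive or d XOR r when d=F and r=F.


Exclusive or is true when exactly one operand is true.
Substitute: d=F, r=F.
F XOR F evaluates to F.

F


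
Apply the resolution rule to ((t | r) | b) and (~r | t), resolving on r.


The clauses contain complementary literals r and ~r.
Resolution eliminates this pair and disjoins the remaining literals (merging duplicates).

(t | b)


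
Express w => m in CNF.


Step 1: Rewrite w → m as ¬w ∨ m.

(~w) | m


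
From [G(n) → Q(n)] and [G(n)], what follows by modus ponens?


Modus ponens: from (P → Q) and P, infer Q.
P = 'G(n)' is asserted, and P → Q holds, so Q follows.

Q(n).


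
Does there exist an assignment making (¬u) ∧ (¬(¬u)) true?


Check all 2 assignments over {u}:
u | φ
-----
F | F
T | F
No assignment makes the formula true.

Unsatisfiable.


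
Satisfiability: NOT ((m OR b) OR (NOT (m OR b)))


Check all 4 assignments over {b, m}:
b | m | φ
---------
F | F | F
T | F | F
F | T | F
T | T | F
No assignment makes the formula true.

Unsatisfiable.


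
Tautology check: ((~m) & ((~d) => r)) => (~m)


Build the truth table over {d, m, r}:
d | m | r | φ
-------------
False | False | False | True
True | False | False | True
False | True | False | True
True | True | False | True
False | False | True | True
True | False | True | True
False | True | True | True
True | True | True | True
Every row evaluates to true.

Yes, it is a tautology.


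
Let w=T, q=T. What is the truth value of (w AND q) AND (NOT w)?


Substitute w=T, q=T:
w AND q = T AND T = T
NOT w = F
(w AND q) AND (NOT w) = T AND F = F

F


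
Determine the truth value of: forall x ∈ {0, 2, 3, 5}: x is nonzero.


Evaluate the predicate on each element: 0:False, 2:True, 3:True, 5:True.
Counterexample x = 0 fails the predicate.

False


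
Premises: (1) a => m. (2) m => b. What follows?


Hypothetical syllogism: from (P → Q) and (Q → R), infer (P → R).
Chain the two implications through the shared middle term 'm'.

a => b


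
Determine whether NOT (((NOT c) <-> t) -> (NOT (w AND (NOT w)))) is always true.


Build the truth table over {c, t, w}:
c | t | w | φ
-------------
F | F | F | F
T | F | F | F
F | T | F | F
T | T | F | F
F | F | T | F
T | F | T | F
F | T | T | F
T | T | T | F
Counterexample at row 1: with c=F, t=F, w=F, the formula is F.

No, it is not a tautology.


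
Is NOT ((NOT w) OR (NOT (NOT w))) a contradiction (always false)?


Truth table over {w}:
w | φ
-----
F | F
T | F
Every row is false.

Yes, it is a contradiction.


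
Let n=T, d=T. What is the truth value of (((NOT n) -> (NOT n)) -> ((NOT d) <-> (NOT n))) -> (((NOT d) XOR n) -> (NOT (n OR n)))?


Substitute n=T, d=T:
… (earlier sub-steps elided)
NOT d = F
NOT n = F
(NOT d) <-> (NOT n) = F <-> F = T
((NOT n) -> (NOT n)) -> ((NOT d) <-> (NOT n)) = T -> T = T
NOT d = F
(NOT d) XOR n = F XOR T = T
n OR n = T OR T = T
NOT (n OR n) = F
((NOT d) XOR n) -> (NOT (n OR n)) = T -> F = F
(((NOT n) -> (NOT n)) -> ((NOT d) <-> (NOT n))) -> (((NOT d) XOR n) -> (NOT (n OR n))) = T -> F = F

F


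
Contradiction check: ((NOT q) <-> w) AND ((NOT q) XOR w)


Truth table over {q, w}:
q | w | φ
---------
F | F | F
T | F | F
F | T | F
T | T | F
Every row is false.

Yes, it is a contradiction.


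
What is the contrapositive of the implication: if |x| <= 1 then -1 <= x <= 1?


The contrapositive of (P → Q) is (¬Q → ¬P); it is logically equivalent to the original.
Here P = '|x| <= 1' and Q = '-1 <= x <= 1'.

If not (-1 <= x <= 1), then not (|x| <= 1).


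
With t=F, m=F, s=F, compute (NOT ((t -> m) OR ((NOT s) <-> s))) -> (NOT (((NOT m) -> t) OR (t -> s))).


Substitute t=F, m=F, s=F:
… (earlier sub-steps elided)
NOT s = T
(NOT s) <-> s = T <-> F = F
(t -> m) OR ((NOT s) <-> s) = T OR F = T
NOT ((t -> m) OR ((NOT s) <-> s)) = F
NOT m = T
(NOT m) -> t = T -> F = F
t -> s = F -> F = T
((NOT m) -> t) OR (t -> s) = F OR T = T
NOT (((NOT m) -> t) OR (t -> s)) = F
(NOT ((t -> m) OR ((NOT s) <-> s))) -> (NOT (((NOT m) -> t) OR (t -> s))) = F -> F = T

T


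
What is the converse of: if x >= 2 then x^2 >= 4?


The converse of (P → Q) is (Q → P). It is not in general equivalent to the original.
Here P = 'x >= 2' and Q = 'x^2 >= 4'.

If x^2 >= 4, then x >= 2.


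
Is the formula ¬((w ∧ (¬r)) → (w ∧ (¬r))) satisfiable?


Check all 4 assignments over {r, w}:
r | w | φ
---------
F | F | F
T | F | F
F | T | F
T | T | F
No assignment makes the formula true.

Unsatisfiable.


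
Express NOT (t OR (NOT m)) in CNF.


Step 1: Apply De Morgan: ¬(t ∨ (¬m)) = ¬t ∧ ¬(¬m).
Step 2: Eliminate any double negations (¬¬X = X).

(NOT t) AND m


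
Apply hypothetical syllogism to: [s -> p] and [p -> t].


Hypothetical syllogism: from (P → Q) and (Q → R), infer (P → R).
Chain the two implications through the shared middle term 'p'.

s -> t


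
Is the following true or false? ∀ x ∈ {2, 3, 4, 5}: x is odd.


Evaluate the predicate on each element: 2:F, 3:T, 4:F, 5:T.
Counterexample x = 2 fails the predicate.

F


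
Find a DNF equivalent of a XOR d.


Step 1: a ⊕ d is true exactly when they disagree: (a ∧ ¬d) ∨ (¬a ∧ d).

(a AND (NOT d)) OR ((NOT a) AND d)


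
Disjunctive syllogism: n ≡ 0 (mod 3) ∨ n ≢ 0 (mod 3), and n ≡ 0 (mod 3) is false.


Disjunctive syllogism: from (P ∨ Q) and ¬P, infer Q.
One disjunct, 'n ≡ 0 (mod 3)', is ruled out; the other must hold.

n ≢ 0 (mod 3)


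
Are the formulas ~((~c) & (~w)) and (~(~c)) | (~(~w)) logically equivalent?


Compare truth tables:
c | w | φ | ψ
-------------
False | False | False | False
True | False | True | True
False | True | True | True
True | True | True | True
The columns φ and ψ agree on every row.

Yes, they are logically equivalent.


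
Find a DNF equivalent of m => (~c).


Step 1: Rewrite m → (¬c) as ¬m ∨ (¬c).

(~m) | (~c)


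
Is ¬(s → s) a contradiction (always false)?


Truth table over {s}:
s | φ
-----
F | F
T | F
Every row is false.

Yes, it is a contradiction.


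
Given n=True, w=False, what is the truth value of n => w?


Implication is false only when antecedent is true and consequent is false.
Substitute: n=True, w=False.
True => False evaluates to False.

False


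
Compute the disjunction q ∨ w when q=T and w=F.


Disjunction is false only when both operands are false.
Substitute: q=T, w=F.
T ∨ F evaluates to T.

T


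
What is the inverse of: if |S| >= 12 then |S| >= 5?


The inverse of (P → Q) is (¬P → ¬Q). It is equivalent to the converse, not to the original.
Here P = '|S| >= 12' and Q = '|S| >= 5'.

If not (|S| >= 12), then not (|S| >= 5).


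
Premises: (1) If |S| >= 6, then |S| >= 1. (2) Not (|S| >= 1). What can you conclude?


Modus tollens: from (P → Q) and ¬Q, infer ¬P.
Q = '|S| >= 1' is denied; since P → Q, P must also fail.

Not (|S| >= 6).


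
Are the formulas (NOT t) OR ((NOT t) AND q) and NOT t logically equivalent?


Compare truth tables:
q | t | φ | ψ
-------------
F | F | T | T
T | F | T | T
F | T | F | F
T | T | F | F
The columns φ and ψ agree on every row.

Yes, they are logically equivalent.


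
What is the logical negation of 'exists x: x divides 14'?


¬(forall x: φ) = exists x: ¬φ, and ¬(exists x: φ) = forall x: ¬φ.
Apply to the existential statement.

forall x: ~(x divides 14)


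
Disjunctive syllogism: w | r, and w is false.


Disjunctive syllogism: from (P ∨ Q) and ¬P, infer Q.
One disjunct, 'w', is ruled out; the other must hold.

r


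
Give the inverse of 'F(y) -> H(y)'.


The inverse of (P → Q) is (¬P → ¬Q). It is equivalent to the converse, not to the original.
Here P = 'F(y)' and Q = 'H(y)'.

If not (F(y)), then not (H(y)).


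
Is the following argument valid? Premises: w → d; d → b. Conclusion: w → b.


This matches the form of hypothetical syllogism: the conclusion follows in every model of the premises.

Valid.


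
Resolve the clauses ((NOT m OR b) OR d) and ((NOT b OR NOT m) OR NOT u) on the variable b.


The clauses contain complementary literals b and NOTb.
Resolution eliminates this pair and disjoins the remaining literals (merging duplicates).

((NOT m OR d) OR NOT u)


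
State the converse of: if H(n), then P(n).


The converse of (P → Q) is (Q → P). It is not in general equivalent to the original.
Here P = 'H(n)' and Q = 'P(n)'.

If P(n), then H(n).


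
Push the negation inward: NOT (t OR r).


De Morgan: the negation of a disjunction is the conjunction of the negations.
Distribute NOT across OR, flipping it to AND, and negate each literal.

(NOT t) AND (NOT r)


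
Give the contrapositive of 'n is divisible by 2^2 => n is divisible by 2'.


The contrapositive of (P → Q) is (¬Q → ¬P); it is logically equivalent to the original.
Here P = 'n is divisible by 2^2' and Q = 'n is divisible by 2'.

If not (n is divisible by 2), then not (n is divisible by 2^2).


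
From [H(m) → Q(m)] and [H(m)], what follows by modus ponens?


Modus ponens: from (P → Q) and P, infer Q.
P = 'H(m)' is asserted, and P → Q holds, so Q follows.

Q(m).


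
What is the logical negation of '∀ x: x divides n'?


¬(∀ x: φ) = ∃ x: ¬φ, and ¬(∃ x: φ) = ∀ x: ¬φ.
Apply to the universal statement.

∃ x: ¬(x divides n)


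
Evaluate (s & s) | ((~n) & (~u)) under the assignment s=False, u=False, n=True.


Substitute s=False, u=False, n=True:
s & s = False & False = False
~n = False
~u = True
(~n) & (~u) = False & True = False
(s & s) | ((~n) & (~u)) = False | False = False

False


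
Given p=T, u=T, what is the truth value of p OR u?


Disjunction is false only when both operands are false.
Substitute: p=T, u=T.
T OR T evaluates to T.

T


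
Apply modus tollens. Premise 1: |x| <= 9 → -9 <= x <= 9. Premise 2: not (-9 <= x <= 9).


Modus tollens: from (P → Q) and ¬Q, infer ¬P.
Q = '-9 <= x <= 9' is denied; since P → Q, P must also fail.

Not (|x| <= 9).


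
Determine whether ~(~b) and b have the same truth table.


Compare truth tables:
b | φ | ψ
---------
False | False | False
True | True | True
The columns φ and ψ agree on every row.

Yes, they are logically equivalent.


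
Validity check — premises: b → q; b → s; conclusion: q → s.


This is (no valid rule). There exist truth assignments where the premises are all true but the conclusion is false.

Invalid.


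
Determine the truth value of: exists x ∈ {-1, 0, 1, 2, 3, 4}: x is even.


Evaluate the predicate on each element: -1:False, 0:True, 1:False, 2:True, 3:False, 4:True.
Witness x = 0 satisfies the predicate.

True


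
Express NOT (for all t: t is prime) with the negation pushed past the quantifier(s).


¬(for all x: φ) = there exists x: ¬φ, and ¬(there exists x: φ) = for all x: ¬φ.
Apply to the universal statement.

there exists t: NOT(t is prime)


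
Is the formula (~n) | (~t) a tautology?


Build the truth table over {n, t}:
n | t | φ
---------
False | False | True
True | False | True
False | True | True
True | True | False
Counterexample at row 4: with n=True, t=True, the formula is False.

No, it is not a tautology.


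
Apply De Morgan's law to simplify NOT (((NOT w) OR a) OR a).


De Morgan: the negation of a disjunction is the conjunction of the negations.
Distribute NOT across OR, flipping it to AND, and negate each literal.

(w AND (NOT a)) AND (NOT a)


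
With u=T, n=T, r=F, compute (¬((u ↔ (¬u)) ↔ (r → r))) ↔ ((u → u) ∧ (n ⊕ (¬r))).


Substitute u=T, n=T, r=F:
¬u = F
u ↔ (¬u) = T ↔ F = F
r → r = F → F = T
(u ↔ (¬u)) ↔ (r → r) = F ↔ T = F
¬((u ↔ (¬u)) ↔ (r → r)) = T
u → u = T → T = T
¬r = T
n ⊕ (¬r) = T ⊕ T = F
(u → u) ∧ (n ⊕ (¬r)) = T ∧ F = F
(¬((u ↔ (¬u)) ↔ (r → r))) ↔ ((u → u) ∧ (n ⊕ (¬r))) = T ↔ F = F

F


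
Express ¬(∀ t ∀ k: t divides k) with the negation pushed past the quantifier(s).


Negation flips each quantifier (∀↔∃) and negates the inner predicate.
¬(∀ t ∀ k: φ) = ∃ t ∃ k: ¬φ.

∃ t ∃ k: ¬(t divides k)


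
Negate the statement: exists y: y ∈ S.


¬(forall x: φ) = exists x: ¬φ, and ¬(exists x: φ) = forall x: ¬φ.
Apply to the existential statement.

forall y: ~(y ∈ S)


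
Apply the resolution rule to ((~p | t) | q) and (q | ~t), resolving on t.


The clauses contain complementary literals t and ~t.
Resolution eliminates this pair and disjoins the remaining literals (merging duplicates).

(~p | q)


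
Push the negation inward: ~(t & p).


De Morgan: the negation of a conjunction is the disjunction of the negations.
Distribute ~ across &, flipping it to |, and negate each literal.

(~t) | (~p)


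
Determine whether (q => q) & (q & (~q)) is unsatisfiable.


Truth table over {q}:
q | φ
-----
False | False
True | False
Every row is false.

Yes, it is a contradiction.


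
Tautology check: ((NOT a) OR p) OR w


Build the truth table over {a, p, w}:
a | p | w | φ
-------------
F | F | F | T
T | F | F | F
F | T | F | T
T | T | F | T
F | F | T | T
T | F | T | T
F | T | T | T
T | T | T | T
Counterexample at row 2: with a=T, p=F, w=F, the formula is F.

No, it is not a tautology.


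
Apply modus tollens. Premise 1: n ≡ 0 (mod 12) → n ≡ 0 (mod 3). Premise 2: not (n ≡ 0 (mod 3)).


Modus tollens: from (P → Q) and ¬Q, infer ¬P.
Q = 'n ≡ 0 (mod 3)' is denied; since P → Q, P must also fail.

Not (n ≡ 0 (mod 12)).


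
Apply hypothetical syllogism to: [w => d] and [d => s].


Hypothetical syllogism: from (P → Q) and (Q → R), infer (P → R).
Chain the two implications through the shared middle term 'd'.

w => s


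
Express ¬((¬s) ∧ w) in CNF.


Step 1: Apply De Morgan: ¬((¬s) ∧ w) = ¬(¬s) ∨ ¬w.
Step 2: Eliminate any double negations (¬¬X = X).

s ∨ (¬w)


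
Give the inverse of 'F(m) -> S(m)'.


The inverse of (P → Q) is (¬P → ¬Q). It is equivalent to the converse, not to the original.
Here P = 'F(m)' and Q = 'S(m)'.

If not (F(m)), then not (S(m)).


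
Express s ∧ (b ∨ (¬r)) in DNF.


Step 1: Distribute ∧ over ∨: s ∧ (b ∨ (¬r)) = (s ∧ b) ∨ (s ∧ (¬r)).

(s ∧ b) ∨ (s ∧ (¬r))


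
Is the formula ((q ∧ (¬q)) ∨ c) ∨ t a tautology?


Build the truth table over {c, q, t}:
c | q | t | φ
-------------
F | F | F | F
T | F | F | T
F | T | F | F
T | T | F | T
F | F | T | T
T | F | T | T
F | T | T | T
T | T | T | T
Counterexample at row 1: with c=F, q=F, t=F, the formula is F.

No, it is not a tautology.


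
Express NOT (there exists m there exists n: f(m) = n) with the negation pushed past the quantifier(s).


Negation flips each quantifier (∀↔∃) and negates the inner predicate.
¬(there exists m there exists n: φ) = for all m for all n: ¬φ.

for all m for all n: NOT(f(m) = n)


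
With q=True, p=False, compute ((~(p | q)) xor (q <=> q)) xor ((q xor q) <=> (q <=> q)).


Substitute q=True, p=False:
p | q = False | True = True
~(p | q) = False
q <=> q = True <=> True = True
(~(p | q)) xor (q <=> q) = False xor True = True
q xor q = True xor True = False
q <=> q = True <=> True = True
(q xor q) <=> (q <=> q) = False <=> True = False
((~(p | q)) xor (q <=> q)) xor ((q xor q) <=> (q <=> q)) = True xor False = True

True


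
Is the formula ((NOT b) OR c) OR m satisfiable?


Search for a satisfying assignment over {b, c, m}.
Try b=F, c=F, m=F: the formula evaluates to T.
A satisfying assignment exists.

Satisfiable.


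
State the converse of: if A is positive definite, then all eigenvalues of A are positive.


The converse of (P → Q) is (Q → P). It is not in general equivalent to the original.
Here P = 'A is positive definite' and Q = 'all eigenvalues of A are positive'.

If all eigenvalues of A are positive, then A is positive definite.


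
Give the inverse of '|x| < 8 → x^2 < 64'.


The inverse of (P → Q) is (¬P → ¬Q). It is equivalent to the converse, not to the original.
Here P = '|x| < 8' and Q = 'x^2 < 64'.

If not (|x| < 8), then not (x^2 < 64).


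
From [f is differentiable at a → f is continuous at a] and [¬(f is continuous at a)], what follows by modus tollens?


Modus tollens: from (P → Q) and ¬Q, infer ¬P.
Q = 'f is continuous at a' is denied; since P → Q, P must also fail.

Not (f is differentiable at a).


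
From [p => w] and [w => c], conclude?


Hypothetical syllogism: from (P → Q) and (Q → R), infer (P → R).
Chain the two implications through the shared middle term 'w'.

p => c


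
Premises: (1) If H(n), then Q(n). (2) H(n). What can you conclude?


Modus ponens: from (P → Q) and P, infer Q.
P = 'H(n)' is asserted, and P → Q holds, so Q follows.

Q(n).


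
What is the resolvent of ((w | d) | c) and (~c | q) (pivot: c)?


The clauses contain complementary literals c and ~c.
Resolution eliminates this pair and disjoins the remaining literals (merging duplicates).

((w | d) | q)


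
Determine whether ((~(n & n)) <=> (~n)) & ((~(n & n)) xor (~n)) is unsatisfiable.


Truth table over {n}:
n | φ
-----
False | False
True | False
Every row is false.

Yes, it is a contradiction.


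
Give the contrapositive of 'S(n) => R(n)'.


The contrapositive of (P → Q) is (¬Q → ¬P); it is logically equivalent to the original.
Here P = 'S(n)' and Q = 'R(n)'.

If not (R(n)), then not (S(n)).


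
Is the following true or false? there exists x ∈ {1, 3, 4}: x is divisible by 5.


Evaluate the predicate on each element: 1:F, 3:F, 4:F.
No element satisfies the predicate.

F


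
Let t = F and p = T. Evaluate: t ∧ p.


Conjunction is true only when both operands are true.
Substitute: t=F, p=T.
F ∧ T evaluates to F.

F


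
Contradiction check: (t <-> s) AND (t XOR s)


Truth table over {s, t}:
s | t | φ
---------
F | F | F
T | F | F
F | T | F
T | T | F
Every row is false.

Yes, it is a contradiction.


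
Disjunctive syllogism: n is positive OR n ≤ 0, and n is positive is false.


Disjunctive syllogism: from (P ∨ Q) and ¬P, infer Q.
One disjunct, 'n is positive', is ruled out; the other must hold.

n ≤ 0


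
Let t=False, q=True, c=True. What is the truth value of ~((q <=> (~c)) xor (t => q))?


Substitute t=False, q=True, c=True:
~c = False
q <=> (~c) = True <=> False = False
t => q = False => True = True
(q <=> (~c)) xor (t => q) = False xor True = True
~((q <=> (~c)) xor (t => q)) = False

False


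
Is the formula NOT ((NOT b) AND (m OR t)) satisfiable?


Search for a satisfying assignment over {b, m, t}.
Try b=F, m=F, t=F: the formula evaluates to T.
A satisfying assignment exists.

Satisfiable.


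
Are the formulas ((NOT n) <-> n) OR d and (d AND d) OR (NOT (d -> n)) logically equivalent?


Compare truth tables:
d | n | φ | ψ
-------------
F | F | F | F
T | F | T | T
F | T | F | F
T | T | T | T
The columns φ and ψ agree on every row.

Yes, they are logically equivalent.


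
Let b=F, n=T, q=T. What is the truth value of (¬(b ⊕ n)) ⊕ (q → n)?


Substitute b=F, n=T, q=T:
b ⊕ n = F ⊕ T = T
¬(b ⊕ n) = F
q → n = T → T = T
(¬(b ⊕ n)) ⊕ (q → n) = F ⊕ T = T

T


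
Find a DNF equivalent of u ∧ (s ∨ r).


Step 1: Distribute ∧ over ∨: u ∧ (s ∨ r) = (u ∧ s) ∨ (u ∧ r).

(u ∧ s) ∨ (u ∧ r)


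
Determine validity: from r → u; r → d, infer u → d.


This is (no valid rule). There exist truth assignments where the premises are all true but the conclusion is false.

Invalid.


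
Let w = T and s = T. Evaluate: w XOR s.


Exclusive or is true when exactly one operand is true.
Substitute: w=T, s=T.
T XOR T evaluates to F.

F


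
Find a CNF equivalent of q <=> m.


Step 1: Rewrite q ↔ m as (q → m) ∧ (m → q).
Step 2: Rewrite each implication as a disjunction.

((~q) | m) & ((~m) | q)


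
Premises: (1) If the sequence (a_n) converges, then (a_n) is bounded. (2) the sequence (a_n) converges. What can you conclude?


Modus ponens: from (P → Q) and P, infer Q.
P = 'the sequence (a_n) converges' is asserted, and P → Q holds, so Q follows.

(a_n) is bounded.


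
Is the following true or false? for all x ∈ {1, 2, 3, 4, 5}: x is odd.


Evaluate the predicate on each element: 1:T, 2:F, 3:T, 4:F, 5:T.
Counterexample x = 2 fails the predicate.

F


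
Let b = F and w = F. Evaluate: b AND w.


Conjunction is true only when both operands are true.
Substitute: b=F, w=F.
F AND F evaluates to F.

F


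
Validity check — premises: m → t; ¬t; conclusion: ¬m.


This matches the form of modus tollens: the conclusion follows in every model of the premises.

Valid.


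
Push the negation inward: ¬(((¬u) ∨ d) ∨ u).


De Morgan: the negation of a disjunction is the conjunction of the negations.
Distribute ¬ across ∨, flipping it to ∧, and negate each literal.

(u ∧ (¬d)) ∧ (¬u)


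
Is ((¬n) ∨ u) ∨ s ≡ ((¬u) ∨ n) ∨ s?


Compare truth tables:
n | s | u | φ | ψ
-----------------
F | F | F | T | T
T | F | F | F | T
F | T | F | T | T
T | T | F | T | T
F | F | T | T | F
T | F | T | T | T
F | T | T | T | T
T | T | T | T | T
They differ at row 2 (n=T, s=F, u=F): φ=F but ψ=T.

No, they are not logically equivalent.


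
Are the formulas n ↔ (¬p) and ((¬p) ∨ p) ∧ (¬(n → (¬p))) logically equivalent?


Compare truth tables:
n | p | φ | ψ
-------------
F | F | F | F
T | F | T | F
F | T | T | F
T | T | F | T
They differ at row 2 (n=T, p=F): φ=T but ψ=F.

No, they are not logically equivalent.


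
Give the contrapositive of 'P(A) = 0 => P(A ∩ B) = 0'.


The contrapositive of (P → Q) is (¬Q → ¬P); it is logically equivalent to the original.
Here P = 'P(A) = 0' and Q = 'P(A ∩ B) = 0'.

If not (P(A ∩ B) = 0), then not (P(A) = 0).


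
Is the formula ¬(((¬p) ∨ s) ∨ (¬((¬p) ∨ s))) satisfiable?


Check all 4 assignments over {p, s}:
p | s | φ
---------
F | F | F
T | F | F
F | T | F
T | T | F
No assignment makes the formula true.

Unsatisfiable.


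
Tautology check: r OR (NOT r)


Build the truth table over {r}:
r | φ
-----
F | T
T | T
Every row evaluates to true.

Yes, it is a tautology.


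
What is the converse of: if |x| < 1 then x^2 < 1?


The converse of (P → Q) is (Q → P). It is not in general equivalent to the original.
Here P = '|x| < 1' and Q = 'x^2 < 1'.

If x^2 < 1, then |x| < 1.


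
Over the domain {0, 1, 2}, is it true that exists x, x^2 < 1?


Evaluate the predicate on each element: 0:True, 1:False, 2:False.
Witness x = 0 satisfies the predicate.

True


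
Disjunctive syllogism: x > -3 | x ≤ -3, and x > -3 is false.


Disjunctive syllogism: from (P ∨ Q) and ¬P, infer Q.
One disjunct, 'x > -3', is ruled out; the other must hold.

x ≤ -3


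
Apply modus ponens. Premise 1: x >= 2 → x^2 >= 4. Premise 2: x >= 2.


Modus ponens: from (P → Q) and P, infer Q.
P = 'x >= 2' is asserted, and P → Q holds, so Q follows.

x^2 >= 4.


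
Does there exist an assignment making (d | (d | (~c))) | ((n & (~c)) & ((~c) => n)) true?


Search for a satisfying assignment over {c, d, n}.
Try c=False, d=False, n=False: the formula evaluates to True.
A satisfying assignment exists.

Satisfiable.


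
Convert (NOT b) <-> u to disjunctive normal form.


Step 1: (¬b) ↔ u is true exactly when both agree: ((¬b) ∧ u) ∨ (¬(¬b) ∧ ¬u).
Step 2: Eliminate any double negations (¬¬X = X).

((NOT b) AND u) OR (b AND (NOT u))


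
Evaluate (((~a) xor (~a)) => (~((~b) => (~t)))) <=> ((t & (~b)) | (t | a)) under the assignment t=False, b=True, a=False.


Substitute t=False, b=True, a=False:
… (earlier sub-steps elided)
~b = False
~t = True
(~b) => (~t) = False => True = True
~((~b) => (~t)) = False
((~a) xor (~a)) => (~((~b) => (~t))) = False => False = True
~b = False
t & (~b) = False & False = False
t | a = False | False = False
(t & (~b)) | (t | a) = False | False = False
(((~a) xor (~a)) => (~((~b) => (~t)))) <=> ((t & (~b)) | (t | a)) = True <=> False = False

False


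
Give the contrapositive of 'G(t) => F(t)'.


The contrapositive of (P → Q) is (¬Q → ¬P); it is logically equivalent to the original.
Here P = 'G(t)' and Q = 'F(t)'.

If not (F(t)), then not (G(t)).


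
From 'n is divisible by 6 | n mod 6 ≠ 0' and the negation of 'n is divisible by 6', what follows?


Disjunctive syllogism: from (P ∨ Q) and ¬P, infer Q.
One disjunct, 'n is divisible by 6', is ruled out; the other must hold.

n mod 6 ≠ 0


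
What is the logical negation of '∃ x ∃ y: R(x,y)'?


Negation flips each quantifier (∀↔∃) and negates the inner predicate.
¬(∃ x ∃ y: φ) = ∀ x ∀ y: ¬φ.

∀ x ∀ y: ¬(R(x,y))


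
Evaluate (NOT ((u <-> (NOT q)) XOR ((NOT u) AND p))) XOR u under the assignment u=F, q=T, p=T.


Substitute u=F, q=T, p=T:
NOT q = F
u <-> (NOT q) = F <-> F = T
NOT u = T
(NOT u) AND p = T AND T = T
(u <-> (NOT q)) XOR ((NOT u) AND p) = T XOR T = F
NOT ((u <-> (NOT q)) XOR ((NOT u) AND p)) = T
(NOT ((u <-> (NOT q)) XOR ((NOT u) AND p))) XOR u = T XOR F = T

T


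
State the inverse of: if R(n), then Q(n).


The inverse of (P → Q) is (¬P → ¬Q). It is equivalent to the converse, not to the original.
Here P = 'R(n)' and Q = 'Q(n)'.

If not (R(n)), then not (Q(n)).


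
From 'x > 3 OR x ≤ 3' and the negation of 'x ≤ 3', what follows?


Disjunctive syllogism: from (P ∨ Q) and ¬P, infer Q.
One disjunct, 'x ≤ 3', is ruled out; the other must hold.

x > 3


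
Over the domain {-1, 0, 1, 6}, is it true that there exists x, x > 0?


Evaluate the predicate on each element: -1:F, 0:F, 1:T, 6:T.
Witness x = 1 satisfies the predicate.

T


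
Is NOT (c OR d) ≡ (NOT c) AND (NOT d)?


Compare truth tables:
c | d | φ | ψ
-------------
F | F | T | T
T | F | F | F
F | T | F | F
T | T | F | F
The columns φ and ψ agree on every row.

Yes, they are logically equivalent.


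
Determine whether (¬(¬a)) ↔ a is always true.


Build the truth table over {a}:
a | φ
-----
F | T
T | T
Every row evaluates to true.

Yes, it is a tautology.


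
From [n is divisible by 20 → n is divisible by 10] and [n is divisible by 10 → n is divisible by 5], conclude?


Hypothetical syllogism: from (P → Q) and (Q → R), infer (P → R).
Chain the two implications through the shared middle term 'n is divisible by 10'.

n is divisible by 20 → n is divisible by 5


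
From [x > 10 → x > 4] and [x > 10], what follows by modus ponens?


Modus ponens: from (P → Q) and P, infer Q.
P = 'x > 10' is asserted, and P → Q holds, so Q follows.

x > 4.


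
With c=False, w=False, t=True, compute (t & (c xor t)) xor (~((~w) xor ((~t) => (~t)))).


Substitute c=False, w=False, t=True:
c xor t = False xor True = True
t & (c xor t) = True & True = True
~w = True
~t = False
~t = False
(~t) => (~t) = False => False = True
(~w) xor ((~t) => (~t)) = True xor True = False
~((~w) xor ((~t) => (~t))) = True
(t & (c xor t)) xor (~((~w) xor ((~t) => (~t)))) = True xor True = False

False


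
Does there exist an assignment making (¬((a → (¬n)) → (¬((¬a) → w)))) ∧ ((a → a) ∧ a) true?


Search for a satisfying assignment over {a, n, w}.
Try a=T, n=F, w=F: the formula evaluates to T.
A satisfying assignment exists.

Satisfiable.


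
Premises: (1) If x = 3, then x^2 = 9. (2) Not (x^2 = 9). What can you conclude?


Modus tollens: from (P → Q) and ¬Q, infer ¬P.
Q = 'x^2 = 9' is denied; since P → Q, P must also fail.

Not (x = 3).


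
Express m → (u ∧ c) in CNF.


Step 1: Rewrite m → (u ∧ c) as ¬m ∨ (u ∧ c).
Step 2: Distribute ∨ over ∧.

((¬m) ∨ u) ∧ ((¬m) ∨ c)


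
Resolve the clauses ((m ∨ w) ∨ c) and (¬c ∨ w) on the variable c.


The clauses contain complementary literals c and ¬c.
Resolution eliminates this pair and disjoins the remaining literals (merging duplicates).

(w ∨ m)


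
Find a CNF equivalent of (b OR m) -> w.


Step 1: Rewrite as ¬(b ∨ m) ∨ w = (¬b ∧ ¬m) ∨ w.
Step 2: Distribute ∨ over ∧.

((NOT b) OR w) AND ((NOT m) OR w)


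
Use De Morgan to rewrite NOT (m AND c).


De Morgan: the negation of a conjunction is the disjunction of the negations.
Distribute NOT across AND, flipping it to OR, and negate each literal.

(NOT m) OR (NOT c)


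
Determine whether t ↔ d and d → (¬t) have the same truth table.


Compare truth tables:
d | t | φ | ψ
-------------
F | F | T | T
T | F | F | T
F | T | F | T
T | T | T | F
They differ at row 2 (d=T, t=F): φ=F but ψ=T.

No, they are not logically equivalent.


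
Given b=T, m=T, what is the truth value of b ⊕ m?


Exclusive or is true when exactly one operand is true.
Substitute: b=T, m=T.
T ⊕ T evaluates to F.

F


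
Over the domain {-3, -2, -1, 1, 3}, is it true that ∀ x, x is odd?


Evaluate the predicate on each element: -3:T, -2:F, -1:T, 1:T, 3:T.
Counterexample x = -2 fails the predicate.

F


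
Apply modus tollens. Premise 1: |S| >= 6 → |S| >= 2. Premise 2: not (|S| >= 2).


Modus tollens: from (P → Q) and ¬Q, infer ¬P.
Q = '|S| >= 2' is denied; since P → Q, P must also fail.

Not (|S| >= 6).


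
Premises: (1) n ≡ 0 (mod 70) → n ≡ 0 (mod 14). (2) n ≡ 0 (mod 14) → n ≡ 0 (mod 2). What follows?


Hypothetical syllogism: from (P → Q) and (Q → R), infer (P → R).
Chain the two implications through the shared middle term 'n ≡ 0 (mod 14)'.

n ≡ 0 (mod 70) → n ≡ 0 (mod 2)


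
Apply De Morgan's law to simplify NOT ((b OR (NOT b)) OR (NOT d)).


De Morgan: the negation of a disjunction is the conjunction of the negations.
Distribute NOT across OR, flipping it to AND, and negate each literal.

((NOT b) AND b) AND d
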